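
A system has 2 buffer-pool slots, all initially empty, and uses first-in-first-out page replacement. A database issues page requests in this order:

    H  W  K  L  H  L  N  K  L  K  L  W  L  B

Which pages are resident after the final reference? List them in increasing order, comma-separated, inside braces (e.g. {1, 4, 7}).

H -> miss, frames {H}
W -> miss, frames {H,W}
K -> miss, evict H, frames {W,K}
L -> miss, evict W, frames {K,L}
H -> miss, evict K, frames {L,H}
L -> hit
N -> miss, evict L, frames {H,N}
K -> miss, evict H, frames {N,K}
L -> miss, evict N, frames {K,L}
K -> hit
L -> hit
W -> miss, evict K, frames {L,W}
L -> hit
B -> miss, evict L, frames {W,B}

{B, W}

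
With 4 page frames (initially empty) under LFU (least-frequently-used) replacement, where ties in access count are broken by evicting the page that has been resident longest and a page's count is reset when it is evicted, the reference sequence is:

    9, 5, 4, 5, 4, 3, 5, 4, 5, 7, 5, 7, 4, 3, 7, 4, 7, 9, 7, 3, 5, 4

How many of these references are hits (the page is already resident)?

15

9 -> fault, frames {9}
5 -> fault, frames {9,5}
4 -> fault, frames {9,5,4}
5 -> hit
4 -> hit
3 -> fault, frames {9,5,4,3}
5 -> hit
4 -> hit
5 -> hit
7 -> fault, evict 9, frames {5,4,3,7}
5 -> hit
7 -> hit
4 -> hit
3 -> hit
7 -> hit
4 -> hit
7 -> hit
9 -> fault, evict 3, frames {5,4,7,9}
7 -> hit
3 -> fault, evict 9, frames {5,4,7,3}
5 -> hit
4 -> hit
Hits: 15.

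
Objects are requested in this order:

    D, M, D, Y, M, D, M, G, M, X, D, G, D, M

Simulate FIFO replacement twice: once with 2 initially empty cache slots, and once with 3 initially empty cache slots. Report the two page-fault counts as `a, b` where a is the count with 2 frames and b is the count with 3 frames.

2 frames: F F . F . F F F . F F F . F → 10 faults.
3 frames: F F . F . . . F . F F . . F → 7 faults.
7 < 10: adding a frame reduced faults, as is typical.

10, 7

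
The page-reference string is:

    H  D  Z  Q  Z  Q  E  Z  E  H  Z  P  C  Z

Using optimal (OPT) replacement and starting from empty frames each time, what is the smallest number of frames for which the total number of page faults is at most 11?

f=1: 14 faults
f=2: 8 faults
f=3: 7 faults
f=4: 7 faults
f=5: 7 faults
f=6: 7 faults
f=7: 7 faults
Smallest f with faults ≤ 11 is 2.

2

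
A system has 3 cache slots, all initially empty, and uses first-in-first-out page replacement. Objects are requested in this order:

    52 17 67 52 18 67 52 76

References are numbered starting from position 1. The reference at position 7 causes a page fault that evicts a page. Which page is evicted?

17

pos 1: 52 -> fault, frames (52)
pos 2: 17 -> fault, frames (52 17)
pos 3: 67 -> fault, frames (52 17 67)
pos 4: 52 -> hit
pos 5: 18 -> fault, evict 52, frames (17 67 18)
pos 6: 67 -> hit
pos 7: 52 -> fault, evict 17, frames (67 18 52)
At position 7, page 17 is evicted.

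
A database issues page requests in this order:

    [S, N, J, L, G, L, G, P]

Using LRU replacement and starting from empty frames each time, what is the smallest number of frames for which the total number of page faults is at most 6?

2

f=1: 8 faults
f=2: 6 faults
f=3: 6 faults
f=4: 6 faults
f=5: 6 faults
f=6: 6 faults
Smallest f with faults ≤ 6 is 2.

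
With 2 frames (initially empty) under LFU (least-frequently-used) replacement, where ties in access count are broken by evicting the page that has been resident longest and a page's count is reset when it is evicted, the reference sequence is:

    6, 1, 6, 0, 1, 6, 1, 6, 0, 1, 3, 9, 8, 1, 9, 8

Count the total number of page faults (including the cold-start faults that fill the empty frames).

12

6: fault, frames (6)
1: fault, frames (6 1)
6: hit
0: fault, evict 1, frames (6 0)
1: fault, evict 0, frames (6 1)
6: hit
1: hit
6: hit
0: fault, evict 1, frames (6 0)
1: fault, evict 0, frames (6 1)
3: fault, evict 1, frames (6 3)
9: fault, evict 3, frames (6 9)
8: fault, evict 9, frames (6 8)
1: fault, evict 8, frames (6 1)
9: fault, evict 1, frames (6 9)
8: fault, evict 9, frames (6 8)
Page faults: 12.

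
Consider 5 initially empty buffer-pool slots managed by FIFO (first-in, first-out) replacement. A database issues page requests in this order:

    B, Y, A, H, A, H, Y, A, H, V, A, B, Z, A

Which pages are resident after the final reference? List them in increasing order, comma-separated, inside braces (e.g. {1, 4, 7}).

{A, H, V, Y, Z}

B: fault, frames [B]
Y: fault, frames [B, Y]
A: fault, frames [B, Y, A]
H: fault, frames [B, Y, A, H]
A: hit
H: hit
Y: hit
A: hit
H: hit
V: fault, frames [B, Y, A, H, V]
A: hit
B: hit
Z: fault, evict B, frames [Y, A, H, V, Z]
A: hit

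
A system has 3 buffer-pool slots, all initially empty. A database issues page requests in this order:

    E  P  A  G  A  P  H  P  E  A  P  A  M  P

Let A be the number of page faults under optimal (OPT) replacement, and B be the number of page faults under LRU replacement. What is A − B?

Under OPT: F F F F . . F . F . . . F . → 7 faults.
Under LRU: F F F F . . F . F F . . F . → 8 faults.
A − B = 7 − 8 = -1.

-1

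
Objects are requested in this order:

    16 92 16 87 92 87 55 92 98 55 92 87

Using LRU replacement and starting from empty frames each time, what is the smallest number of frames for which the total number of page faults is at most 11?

f=1: 12 faults
f=2: 10 faults
f=3: 6 faults
f=4: 5 faults
f=5: 5 faults
Smallest f with faults ≤ 11 is 2.

2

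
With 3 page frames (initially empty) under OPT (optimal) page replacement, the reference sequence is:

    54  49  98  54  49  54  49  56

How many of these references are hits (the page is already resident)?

54 → fault, frames {54}
49 → fault, frames {54,49}
98 → fault, frames {54,49,98}
54 → hit
49 → hit
54 → hit
49 → hit
56 → fault, evict 98, frames {54,49,56}
Hits: 4.

4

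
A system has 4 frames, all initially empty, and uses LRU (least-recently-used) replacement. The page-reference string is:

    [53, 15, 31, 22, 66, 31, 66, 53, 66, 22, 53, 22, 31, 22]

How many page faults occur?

53 -> miss, frames {53}
15 -> miss, frames {53,15}
31 -> miss, frames {53,15,31}
22 -> miss, frames {53,15,31,22}
66 -> miss, evict 53, frames {15,31,22,66}
31 -> hit
66 -> hit
53 -> miss, evict 15, frames {22,31,66,53}
66 -> hit
22 -> hit
53 -> hit
22 -> hit
31 -> hit
22 -> hit
Page faults: 6.

6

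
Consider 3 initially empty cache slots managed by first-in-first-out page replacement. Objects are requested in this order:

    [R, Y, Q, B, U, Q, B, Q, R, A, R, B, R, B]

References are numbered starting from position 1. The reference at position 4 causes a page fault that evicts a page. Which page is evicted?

R

pos 1: R -> fault, frames [R]
pos 2: Y -> fault, frames [R, Y]
pos 3: Q -> fault, frames [R, Y, Q]
pos 4: B -> fault, evict R, frames [Y, Q, B]
At position 4, page R is evicted.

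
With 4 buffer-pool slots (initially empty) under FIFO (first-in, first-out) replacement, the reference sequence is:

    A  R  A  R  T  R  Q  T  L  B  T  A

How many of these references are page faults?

A -> fault, frames [A]
R -> fault, frames [A, R]
A -> hit
R -> hit
T -> fault, frames [A, R, T]
R -> hit
Q -> fault, frames [A, R, T, Q]
T -> hit
L -> fault, evict A, frames [R, T, Q, L]
B -> fault, evict R, frames [T, Q, L, B]
T -> hit
A -> fault, evict T, frames [Q, L, B, A]
Page faults: 7.

7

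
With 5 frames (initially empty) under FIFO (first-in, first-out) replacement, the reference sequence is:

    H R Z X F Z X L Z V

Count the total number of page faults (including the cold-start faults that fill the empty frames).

H → fault, frames [H]
R → fault, frames [H, R]
Z → fault, frames [H, R, Z]
X → fault, frames [H, R, Z, X]
F → fault, frames [H, R, Z, X, F]
Z → hit
X → hit
L → fault, evict H, frames [R, Z, X, F, L]
Z → hit
V → fault, evict R, frames [Z, X, F, L, V]
Page faults: 7.

7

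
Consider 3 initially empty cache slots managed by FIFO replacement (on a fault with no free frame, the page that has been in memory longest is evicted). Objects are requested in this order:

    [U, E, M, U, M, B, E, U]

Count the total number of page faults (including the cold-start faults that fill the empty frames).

5

U → fault, frames {U}
E → fault, frames {U,E}
M → fault, frames {U,E,M}
U → hit
M → hit
B → fault, evict U, frames {E,M,B}
E → hit
U → fault, evict E, frames {M,B,U}
Page faults: 5.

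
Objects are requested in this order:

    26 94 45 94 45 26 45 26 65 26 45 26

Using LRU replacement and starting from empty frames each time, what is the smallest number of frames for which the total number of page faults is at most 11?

f=1: 12 faults
f=2: 6 faults
f=3: 4 faults
f=4: 4 faults
Smallest f with faults ≤ 11 is 2.

2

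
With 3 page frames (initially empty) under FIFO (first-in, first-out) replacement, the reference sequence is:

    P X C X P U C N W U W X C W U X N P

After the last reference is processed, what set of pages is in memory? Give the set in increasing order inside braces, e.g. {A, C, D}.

P → fault, frames (P)
X → fault, frames (P X)
C → fault, frames (P X C)
X → hit
P → hit
U → fault, evict P, frames (X C U)
C → hit
N → fault, evict X, frames (C U N)
W → fault, evict C, frames (U N W)
U → hit
W → hit
X → fault, evict U, frames (N W X)
C → fault, evict N, frames (W X C)
W → hit
U → fault, evict W, frames (X C U)
X → hit
N → fault, evict X, frames (C U N)
P → fault, evict C, frames (U N P)

{N, P, U}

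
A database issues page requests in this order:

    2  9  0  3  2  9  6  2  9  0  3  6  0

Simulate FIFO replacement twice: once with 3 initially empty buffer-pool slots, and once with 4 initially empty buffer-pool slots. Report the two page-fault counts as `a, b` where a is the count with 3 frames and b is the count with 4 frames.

3 frames: F F F F F F F . . F F . . → 9 faults.
4 frames: F F F F . . F F F F F F . → 10 faults.
10 > 9: adding a frame increased faults — Belady's anomaly.

9, 10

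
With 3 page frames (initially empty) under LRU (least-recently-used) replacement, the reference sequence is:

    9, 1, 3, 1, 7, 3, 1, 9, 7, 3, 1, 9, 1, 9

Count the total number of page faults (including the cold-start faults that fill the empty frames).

9

9 -> fault, frames {9}
1 -> fault, frames {9,1}
3 -> fault, frames {9,1,3}
1 -> hit
7 -> fault, evict 9, frames {3,1,7}
3 -> hit
1 -> hit
9 -> fault, evict 7, frames {3,1,9}
7 -> fault, evict 3, frames {1,9,7}
3 -> fault, evict 1, frames {9,7,3}
1 -> fault, evict 9, frames {7,3,1}
9 -> fault, evict 7, frames {3,1,9}
1 -> hit
9 -> hit
Page faults: 9.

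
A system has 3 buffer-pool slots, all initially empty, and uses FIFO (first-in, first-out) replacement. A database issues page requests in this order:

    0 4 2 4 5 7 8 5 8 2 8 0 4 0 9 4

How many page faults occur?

10

0 → miss, frames {0}
4 → miss, frames {0,4}
2 → miss, frames {0,4,2}
4 → hit
5 → miss, evict 0, frames {4,2,5}
7 → miss, evict 4, frames {2,5,7}
8 → miss, evict 2, frames {5,7,8}
5 → hit
8 → hit
2 → miss, evict 5, frames {7,8,2}
8 → hit
0 → miss, evict 7, frames {8,2,0}
4 → miss, evict 8, frames {2,0,4}
0 → hit
9 → miss, evict 2, frames {0,4,9}
4 → hit
Page faults: 10.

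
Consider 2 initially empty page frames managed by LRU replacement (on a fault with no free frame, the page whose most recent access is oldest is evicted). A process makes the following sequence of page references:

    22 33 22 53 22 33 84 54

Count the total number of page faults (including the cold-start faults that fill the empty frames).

22: fault, frames (22)
33: fault, frames (22 33)
22: hit
53: fault, evict 33, frames (22 53)
22: hit
33: fault, evict 53, frames (22 33)
84: fault, evict 22, frames (33 84)
54: fault, evict 33, frames (84 54)
Page faults: 6.

6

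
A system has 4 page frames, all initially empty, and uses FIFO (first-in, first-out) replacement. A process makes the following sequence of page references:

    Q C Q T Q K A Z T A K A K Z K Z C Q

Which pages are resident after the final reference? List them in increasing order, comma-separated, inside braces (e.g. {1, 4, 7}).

{A, C, Q, Z}

Q: fault, frames [Q]
C: fault, frames [Q, C]
Q: hit
T: fault, frames [Q, C, T]
Q: hit
K: fault, frames [Q, C, T, K]
A: fault, evict Q, frames [C, T, K, A]
Z: fault, evict C, frames [T, K, A, Z]
T: hit
A: hit
K: hit
A: hit
K: hit
Z: hit
K: hit
Z: hit
C: fault, evict T, frames [K, A, Z, C]
Q: fault, evict K, frames [A, Z, C, Q]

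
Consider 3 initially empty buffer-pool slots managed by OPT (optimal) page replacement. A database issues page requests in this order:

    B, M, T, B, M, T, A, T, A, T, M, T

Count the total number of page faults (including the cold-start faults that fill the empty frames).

4

B → miss, frames [B]
M → miss, frames [B, M]
T → miss, frames [B, M, T]
B → hit
M → hit
T → hit
A → miss, evict B, frames [M, T, A]
T → hit
A → hit
T → hit
M → hit
T → hit
Page faults: 4.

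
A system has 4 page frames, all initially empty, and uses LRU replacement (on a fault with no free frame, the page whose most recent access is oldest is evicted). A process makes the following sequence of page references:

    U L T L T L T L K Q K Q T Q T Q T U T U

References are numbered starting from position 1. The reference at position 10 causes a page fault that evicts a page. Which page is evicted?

pos 1: U: fault, frames (U)
pos 2: L: fault, frames (U L)
pos 3: T: fault, frames (U L T)
pos 4: L: hit
pos 5: T: hit
pos 6: L: hit
pos 7: T: hit
pos 8: L: hit
pos 9: K: fault, frames (U T L K)
pos 10: Q: fault, evict U, frames (T L K Q)
At position 10, page U is evicted.

U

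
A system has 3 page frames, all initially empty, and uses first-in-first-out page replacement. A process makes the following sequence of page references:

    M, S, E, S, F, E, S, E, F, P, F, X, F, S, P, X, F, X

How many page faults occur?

8

M → fault, frames [M]
S → fault, frames [M, S]
E → fault, frames [M, S, E]
S → hit
F → fault, evict M, frames [S, E, F]
E → hit
S → hit
E → hit
F → hit
P → fault, evict S, frames [E, F, P]
F → hit
X → fault, evict E, frames [F, P, X]
F → hit
S → fault, evict F, frames [P, X, S]
P → hit
X → hit
F → fault, evict P, frames [X, S, F]
X → hit
Page faults: 8.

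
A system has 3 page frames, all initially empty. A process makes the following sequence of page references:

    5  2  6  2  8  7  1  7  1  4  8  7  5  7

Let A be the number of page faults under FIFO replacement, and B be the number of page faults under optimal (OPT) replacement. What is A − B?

2

Under FIFO: F F F . F F F . . F F F F . → 10 faults.
Under OPT: F F F . F F F . . F . . F . → 8 faults.
A − B = 10 − 8 = 2.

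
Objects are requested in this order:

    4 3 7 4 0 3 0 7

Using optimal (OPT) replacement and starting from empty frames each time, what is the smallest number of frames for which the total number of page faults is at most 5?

f=1: 8 faults
f=2: 6 faults
f=3: 4 faults
f=4: 4 faults
Smallest f with faults ≤ 5 is 3.

3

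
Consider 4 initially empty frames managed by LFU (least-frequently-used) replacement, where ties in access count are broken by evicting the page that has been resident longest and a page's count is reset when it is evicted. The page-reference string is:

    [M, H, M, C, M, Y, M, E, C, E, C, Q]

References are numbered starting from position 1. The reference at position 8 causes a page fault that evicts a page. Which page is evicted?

pos 1: M -> fault, frames [M]
pos 2: H -> fault, frames [M, H]
pos 3: M -> hit
pos 4: C -> fault, frames [M, H, C]
pos 5: M -> hit
pos 6: Y -> fault, frames [M, H, C, Y]
pos 7: M -> hit
pos 8: E -> fault, evict H, frames [M, C, Y, E]
At position 8, page H is evicted.

H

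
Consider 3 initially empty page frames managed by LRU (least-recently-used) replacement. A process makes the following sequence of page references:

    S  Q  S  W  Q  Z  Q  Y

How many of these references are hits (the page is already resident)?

3

S → fault, frames (S)
Q → fault, frames (S Q)
S → hit
W → fault, frames (Q S W)
Q → hit
Z → fault, evict S, frames (W Q Z)
Q → hit
Y → fault, evict W, frames (Z Q Y)
Hits: 3.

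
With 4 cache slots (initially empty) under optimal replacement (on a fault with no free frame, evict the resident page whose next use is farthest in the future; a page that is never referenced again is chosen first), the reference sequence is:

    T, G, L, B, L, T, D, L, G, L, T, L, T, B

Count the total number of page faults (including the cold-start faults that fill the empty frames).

T -> fault, frames (T)
G -> fault, frames (T G)
L -> fault, frames (T G L)
B -> fault, frames (T G L B)
L -> hit
T -> hit
D -> fault, evict B, frames (T G L D)
L -> hit
G -> hit
L -> hit
T -> hit
L -> hit
T -> hit
B -> fault, evict D, frames (T G L B)
Page faults: 6.

6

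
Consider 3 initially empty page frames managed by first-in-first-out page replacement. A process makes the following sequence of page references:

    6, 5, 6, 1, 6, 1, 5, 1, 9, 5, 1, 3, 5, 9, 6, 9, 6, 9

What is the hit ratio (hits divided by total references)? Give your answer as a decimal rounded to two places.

0.56

6: miss, frames (6)
5: miss, frames (6 5)
6: hit
1: miss, frames (6 5 1)
6: hit
1: hit
5: hit
1: hit
9: miss, evict 6, frames (5 1 9)
5: hit
1: hit
3: miss, evict 5, frames (1 9 3)
5: miss, evict 1, frames (9 3 5)
9: hit
6: miss, evict 9, frames (3 5 6)
9: miss, evict 3, frames (5 6 9)
6: hit
9: hit
Hits: 10 of 18 references → 10/18 = 0.5556.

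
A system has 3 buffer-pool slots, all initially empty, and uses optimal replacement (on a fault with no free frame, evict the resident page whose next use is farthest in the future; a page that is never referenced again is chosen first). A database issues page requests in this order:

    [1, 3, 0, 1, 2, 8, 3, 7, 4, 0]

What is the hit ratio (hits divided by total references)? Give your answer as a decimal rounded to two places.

1 -> miss, frames [1]
3 -> miss, frames [1, 3]
0 -> miss, frames [1, 3, 0]
1 -> hit
2 -> miss, evict 1, frames [3, 0, 2]
8 -> miss, evict 2, frames [3, 0, 8]
3 -> hit
7 -> miss, evict 8, frames [3, 0, 7]
4 -> miss, evict 7, frames [3, 0, 4]
0 -> hit
Hits: 3 of 10 references → 3/10 = 0.3000.

0.30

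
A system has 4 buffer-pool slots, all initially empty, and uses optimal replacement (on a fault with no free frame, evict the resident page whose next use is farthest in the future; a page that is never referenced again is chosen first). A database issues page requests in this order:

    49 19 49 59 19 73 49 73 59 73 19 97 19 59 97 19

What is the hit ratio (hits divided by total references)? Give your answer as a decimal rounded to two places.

0.69

49: miss, frames [49]
19: miss, frames [49, 19]
49: hit
59: miss, frames [49, 19, 59]
19: hit
73: miss, frames [49, 19, 59, 73]
49: hit
73: hit
59: hit
73: hit
19: hit
97: miss, evict 73, frames [49, 19, 59, 97]
19: hit
59: hit
97: hit
19: hit
Hits: 11 of 16 references → 11/16 = 0.6875.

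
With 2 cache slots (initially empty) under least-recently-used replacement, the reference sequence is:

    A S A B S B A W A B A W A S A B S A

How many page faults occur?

12

A: fault, frames {A}
S: fault, frames {A,S}
A: hit
B: fault, evict S, frames {A,B}
S: fault, evict A, frames {B,S}
B: hit
A: fault, evict S, frames {B,A}
W: fault, evict B, frames {A,W}
A: hit
B: fault, evict W, frames {A,B}
A: hit
W: fault, evict B, frames {A,W}
A: hit
S: fault, evict W, frames {A,S}
A: hit
B: fault, evict S, frames {A,B}
S: fault, evict A, frames {B,S}
A: fault, evict B, frames {S,A}
Page faults: 12.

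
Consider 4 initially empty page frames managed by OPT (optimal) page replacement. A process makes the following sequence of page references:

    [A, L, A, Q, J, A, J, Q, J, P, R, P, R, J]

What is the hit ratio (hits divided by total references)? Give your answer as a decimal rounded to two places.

A: fault, frames {A}
L: fault, frames {A,L}
A: hit
Q: fault, frames {A,L,Q}
J: fault, frames {A,L,Q,J}
A: hit
J: hit
Q: hit
J: hit
P: fault, evict Q, frames {A,L,J,P}
R: fault, evict L, frames {A,J,P,R}
P: hit
R: hit
J: hit
Hits: 8 of 14 references → 8/14 = 0.5714.

0.57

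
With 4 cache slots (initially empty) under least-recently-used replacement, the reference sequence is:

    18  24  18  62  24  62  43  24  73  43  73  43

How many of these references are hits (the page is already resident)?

18: miss, frames [18]
24: miss, frames [18, 24]
18: hit
62: miss, frames [24, 18, 62]
24: hit
62: hit
43: miss, frames [18, 24, 62, 43]
24: hit
73: miss, evict 18, frames [62, 43, 24, 73]
43: hit
73: hit
43: hit
Hits: 7.

7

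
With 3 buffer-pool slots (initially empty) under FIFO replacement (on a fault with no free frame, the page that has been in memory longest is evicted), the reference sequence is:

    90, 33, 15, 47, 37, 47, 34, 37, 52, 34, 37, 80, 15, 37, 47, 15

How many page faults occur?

11

90 -> fault, frames (90)
33 -> fault, frames (90 33)
15 -> fault, frames (90 33 15)
47 -> fault, evict 90, frames (33 15 47)
37 -> fault, evict 33, frames (15 47 37)
47 -> hit
34 -> fault, evict 15, frames (47 37 34)
37 -> hit
52 -> fault, evict 47, frames (37 34 52)
34 -> hit
37 -> hit
80 -> fault, evict 37, frames (34 52 80)
15 -> fault, evict 34, frames (52 80 15)
37 -> fault, evict 52, frames (80 15 37)
47 -> fault, evict 80, frames (15 37 47)
15 -> hit
Page faults: 11.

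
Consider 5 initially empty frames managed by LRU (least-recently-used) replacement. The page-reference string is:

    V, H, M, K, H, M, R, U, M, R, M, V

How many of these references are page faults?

7

V: fault, frames [V]
H: fault, frames [V, H]
M: fault, frames [V, H, M]
K: fault, frames [V, H, M, K]
H: hit
M: hit
R: fault, frames [V, K, H, M, R]
U: fault, evict V, frames [K, H, M, R, U]
M: hit
R: hit
M: hit
V: fault, evict K, frames [H, U, R, M, V]
Page faults: 7.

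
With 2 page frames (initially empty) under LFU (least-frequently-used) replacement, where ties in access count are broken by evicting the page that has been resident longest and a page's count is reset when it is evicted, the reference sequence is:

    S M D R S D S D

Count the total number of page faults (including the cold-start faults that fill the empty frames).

S -> fault, frames (S)
M -> fault, frames (S M)
D -> fault, evict S, frames (M D)
R -> fault, evict M, frames (D R)
S -> fault, evict D, frames (R S)
D -> fault, evict R, frames (S D)
S -> hit
D -> hit
Page faults: 6.

6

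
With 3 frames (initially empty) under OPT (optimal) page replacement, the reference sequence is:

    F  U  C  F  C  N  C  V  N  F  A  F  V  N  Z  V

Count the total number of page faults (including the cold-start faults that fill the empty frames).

F -> fault, frames {F}
U -> fault, frames {F,U}
C -> fault, frames {F,U,C}
F -> hit
C -> hit
N -> fault, evict U, frames {F,C,N}
C -> hit
V -> fault, evict C, frames {F,N,V}
N -> hit
F -> hit
A -> fault, evict N, frames {F,V,A}
F -> hit
V -> hit
N -> fault, evict A, frames {F,V,N}
Z -> fault, evict N, frames {F,V,Z}
V -> hit
Page faults: 8.

8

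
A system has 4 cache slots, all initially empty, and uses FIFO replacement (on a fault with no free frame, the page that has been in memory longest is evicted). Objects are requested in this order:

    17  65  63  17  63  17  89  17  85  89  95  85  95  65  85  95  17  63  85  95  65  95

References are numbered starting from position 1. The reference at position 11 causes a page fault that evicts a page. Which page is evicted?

65

pos 1: 17 → fault, frames (17)
pos 2: 65 → fault, frames (17 65)
pos 3: 63 → fault, frames (17 65 63)
pos 4: 17 → hit
pos 5: 63 → hit
pos 6: 17 → hit
pos 7: 89 → fault, frames (17 65 63 89)
pos 8: 17 → hit
pos 9: 85 → fault, evict 17, frames (65 63 89 85)
pos 10: 89 → hit
pos 11: 95 → fault, evict 65, frames (63 89 85 95)
At position 11, page 65 is evicted.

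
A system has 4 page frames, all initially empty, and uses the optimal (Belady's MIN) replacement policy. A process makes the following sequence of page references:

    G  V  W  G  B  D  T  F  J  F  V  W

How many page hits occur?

4

G -> fault, frames {G}
V -> fault, frames {G,V}
W -> fault, frames {G,V,W}
G -> hit
B -> fault, frames {G,V,W,B}
D -> fault, evict B, frames {G,V,W,D}
T -> fault, evict D, frames {G,V,W,T}
F -> fault, evict T, frames {G,V,W,F}
J -> fault, evict G, frames {V,W,F,J}
F -> hit
V -> hit
W -> hit
Hits: 4.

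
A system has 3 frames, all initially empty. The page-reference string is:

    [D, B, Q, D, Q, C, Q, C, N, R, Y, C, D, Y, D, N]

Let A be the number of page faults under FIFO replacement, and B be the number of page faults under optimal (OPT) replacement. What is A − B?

Under FIFO: F F F . . F . . F F F F F . . F → 10 faults.
Under OPT: F F F . . F . . F F F . . . . F → 8 faults.
A − B = 10 − 8 = 2.

2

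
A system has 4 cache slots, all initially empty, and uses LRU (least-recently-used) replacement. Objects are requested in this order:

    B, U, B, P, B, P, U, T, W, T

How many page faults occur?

5

B: fault, frames (B)
U: fault, frames (B U)
B: hit
P: fault, frames (U B P)
B: hit
P: hit
U: hit
T: fault, frames (B P U T)
W: fault, evict B, frames (P U T W)
T: hit
Page faults: 5.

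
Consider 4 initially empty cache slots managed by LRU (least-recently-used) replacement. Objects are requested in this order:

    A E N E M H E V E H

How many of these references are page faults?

6

A: fault, frames (A)
E: fault, frames (A E)
N: fault, frames (A E N)
E: hit
M: fault, frames (A N E M)
H: fault, evict A, frames (N E M H)
E: hit
V: fault, evict N, frames (M H E V)
E: hit
H: hit
Page faults: 6.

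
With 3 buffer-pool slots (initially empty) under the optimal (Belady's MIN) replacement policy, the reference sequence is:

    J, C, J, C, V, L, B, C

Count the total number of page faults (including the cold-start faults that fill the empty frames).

5

J: miss, frames (J)
C: miss, frames (J C)
J: hit
C: hit
V: miss, frames (J C V)
L: miss, evict V, frames (J C L)
B: miss, evict L, frames (J C B)
C: hit
Page faults: 5.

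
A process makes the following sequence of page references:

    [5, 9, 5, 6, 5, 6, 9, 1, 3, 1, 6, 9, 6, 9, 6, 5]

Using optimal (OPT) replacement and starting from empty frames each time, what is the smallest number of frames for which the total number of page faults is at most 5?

5

f=1: 16 faults
f=2: 9 faults
f=3: 7 faults
f=4: 6 faults
f=5: 5 faults
Smallest f with faults ≤ 5 is 5.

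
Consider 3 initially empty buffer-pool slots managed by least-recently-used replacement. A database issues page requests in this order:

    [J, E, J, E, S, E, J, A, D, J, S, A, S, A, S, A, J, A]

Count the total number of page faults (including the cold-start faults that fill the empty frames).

J: miss, frames [J]
E: miss, frames [J, E]
J: hit
E: hit
S: miss, frames [J, E, S]
E: hit
J: hit
A: miss, evict S, frames [E, J, A]
D: miss, evict E, frames [J, A, D]
J: hit
S: miss, evict A, frames [D, J, S]
A: miss, evict D, frames [J, S, A]
S: hit
A: hit
S: hit
A: hit
J: hit
A: hit
Page faults: 7.

7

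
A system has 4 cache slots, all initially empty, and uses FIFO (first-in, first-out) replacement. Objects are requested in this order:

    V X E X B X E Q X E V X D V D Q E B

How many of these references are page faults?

V: fault, frames [V]
X: fault, frames [V, X]
E: fault, frames [V, X, E]
X: hit
B: fault, frames [V, X, E, B]
X: hit
E: hit
Q: fault, evict V, frames [X, E, B, Q]
X: hit
E: hit
V: fault, evict X, frames [E, B, Q, V]
X: fault, evict E, frames [B, Q, V, X]
D: fault, evict B, frames [Q, V, X, D]
V: hit
D: hit
Q: hit
E: fault, evict Q, frames [V, X, D, E]
B: fault, evict V, frames [X, D, E, B]
Page faults: 10.

10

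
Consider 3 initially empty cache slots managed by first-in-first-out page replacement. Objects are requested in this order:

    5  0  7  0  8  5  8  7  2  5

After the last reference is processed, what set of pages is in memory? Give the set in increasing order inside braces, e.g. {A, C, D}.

{2, 5, 8}

5 -> miss, frames (5)
0 -> miss, frames (5 0)
7 -> miss, frames (5 0 7)
0 -> hit
8 -> miss, evict 5, frames (0 7 8)
5 -> miss, evict 0, frames (7 8 5)
8 -> hit
7 -> hit
2 -> miss, evict 7, frames (8 5 2)
5 -> hit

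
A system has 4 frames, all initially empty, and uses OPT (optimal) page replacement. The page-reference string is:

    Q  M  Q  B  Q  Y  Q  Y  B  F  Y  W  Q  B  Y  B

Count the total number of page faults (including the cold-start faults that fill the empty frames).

6

Q → fault, frames (Q)
M → fault, frames (Q M)
Q → hit
B → fault, frames (Q M B)
Q → hit
Y → fault, frames (Q M B Y)
Q → hit
Y → hit
B → hit
F → fault, evict M, frames (Q B Y F)
Y → hit
W → fault, evict F, frames (Q B Y W)
Q → hit
B → hit
Y → hit
B → hit
Page faults: 6.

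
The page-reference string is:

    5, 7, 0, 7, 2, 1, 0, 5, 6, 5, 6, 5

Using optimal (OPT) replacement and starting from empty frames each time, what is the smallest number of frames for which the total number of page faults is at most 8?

2

f=1: 12 faults
f=2: 7 faults
f=3: 6 faults
f=4: 6 faults
f=5: 6 faults
f=6: 6 faults
Smallest f with faults ≤ 8 is 2.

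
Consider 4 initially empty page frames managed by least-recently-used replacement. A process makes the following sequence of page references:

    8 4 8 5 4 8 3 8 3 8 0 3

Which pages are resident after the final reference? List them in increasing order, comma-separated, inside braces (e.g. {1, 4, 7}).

8: miss, frames (8)
4: miss, frames (8 4)
8: hit
5: miss, frames (4 8 5)
4: hit
8: hit
3: miss, frames (5 4 8 3)
8: hit
3: hit
8: hit
0: miss, evict 5, frames (4 3 8 0)
3: hit

{0, 3, 4, 8}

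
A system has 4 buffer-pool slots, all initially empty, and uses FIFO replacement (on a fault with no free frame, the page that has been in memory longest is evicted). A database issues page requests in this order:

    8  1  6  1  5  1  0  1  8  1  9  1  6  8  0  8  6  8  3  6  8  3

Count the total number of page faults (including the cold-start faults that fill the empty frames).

8: miss, frames (8)
1: miss, frames (8 1)
6: miss, frames (8 1 6)
1: hit
5: miss, frames (8 1 6 5)
1: hit
0: miss, evict 8, frames (1 6 5 0)
1: hit
8: miss, evict 1, frames (6 5 0 8)
1: miss, evict 6, frames (5 0 8 1)
9: miss, evict 5, frames (0 8 1 9)
1: hit
6: miss, evict 0, frames (8 1 9 6)
8: hit
0: miss, evict 8, frames (1 9 6 0)
8: miss, evict 1, frames (9 6 0 8)
6: hit
8: hit
3: miss, evict 9, frames (6 0 8 3)
6: hit
8: hit
3: hit
Page faults: 12.

12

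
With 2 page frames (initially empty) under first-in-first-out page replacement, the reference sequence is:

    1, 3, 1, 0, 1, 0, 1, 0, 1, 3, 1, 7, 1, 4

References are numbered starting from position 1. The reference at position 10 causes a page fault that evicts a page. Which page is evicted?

0

pos 1: 1 -> fault, frames (1)
pos 2: 3 -> fault, frames (1 3)
pos 3: 1 -> hit
pos 4: 0 -> fault, evict 1, frames (3 0)
pos 5: 1 -> fault, evict 3, frames (0 1)
pos 6: 0 -> hit
pos 7: 1 -> hit
pos 8: 0 -> hit
pos 9: 1 -> hit
pos 10: 3 -> fault, evict 0, frames (1 3)
At position 10, page 0 is evicted.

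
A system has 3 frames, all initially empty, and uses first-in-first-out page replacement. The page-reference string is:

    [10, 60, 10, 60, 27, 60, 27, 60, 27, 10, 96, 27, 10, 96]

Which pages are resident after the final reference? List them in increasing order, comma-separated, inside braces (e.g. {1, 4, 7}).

10 → miss, frames [10]
60 → miss, frames [10, 60]
10 → hit
60 → hit
27 → miss, frames [10, 60, 27]
60 → hit
27 → hit
60 → hit
27 → hit
10 → hit
96 → miss, evict 10, frames [60, 27, 96]
27 → hit
10 → miss, evict 60, frames [27, 96, 10]
96 → hit

{10, 27, 96}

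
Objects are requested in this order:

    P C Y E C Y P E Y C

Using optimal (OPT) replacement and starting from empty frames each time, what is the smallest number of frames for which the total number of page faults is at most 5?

4

f=1: 10 faults
f=2: 8 faults
f=3: 6 faults
f=4: 4 faults
Smallest f with faults ≤ 5 is 4.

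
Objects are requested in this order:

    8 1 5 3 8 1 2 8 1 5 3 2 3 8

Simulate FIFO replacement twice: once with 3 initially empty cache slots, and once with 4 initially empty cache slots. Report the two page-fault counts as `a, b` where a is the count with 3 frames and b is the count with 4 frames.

10, 11

3 frames: F F F F F F F . . F F . . F → 10 faults.
4 frames: F F F F . . F F F F F F . F → 11 faults.
11 > 10: adding a frame increased faults — Belady's anomaly.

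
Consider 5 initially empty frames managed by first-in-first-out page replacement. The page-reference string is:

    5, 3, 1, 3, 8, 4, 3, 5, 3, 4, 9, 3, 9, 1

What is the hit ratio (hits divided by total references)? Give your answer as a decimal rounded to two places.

0.57

5: fault, frames (5)
3: fault, frames (5 3)
1: fault, frames (5 3 1)
3: hit
8: fault, frames (5 3 1 8)
4: fault, frames (5 3 1 8 4)
3: hit
5: hit
3: hit
4: hit
9: fault, evict 5, frames (3 1 8 4 9)
3: hit
9: hit
1: hit
Hits: 8 of 14 references → 8/14 = 0.5714.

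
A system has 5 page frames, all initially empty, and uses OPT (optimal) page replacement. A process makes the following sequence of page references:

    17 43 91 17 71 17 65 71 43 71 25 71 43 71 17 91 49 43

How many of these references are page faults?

17: fault, frames (17)
43: fault, frames (17 43)
91: fault, frames (17 43 91)
17: hit
71: fault, frames (17 43 91 71)
17: hit
65: fault, frames (17 43 91 71 65)
71: hit
43: hit
71: hit
25: fault, evict 65, frames (17 43 91 71 25)
71: hit
43: hit
71: hit
17: hit
91: hit
49: fault, evict 25, frames (17 43 91 71 49)
43: hit
Page faults: 7.

7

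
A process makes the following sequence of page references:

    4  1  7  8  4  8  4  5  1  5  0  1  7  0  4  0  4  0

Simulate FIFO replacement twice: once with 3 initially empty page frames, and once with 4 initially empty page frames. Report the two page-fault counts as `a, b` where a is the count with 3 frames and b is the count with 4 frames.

10, 9

3 frames: F F F F F . . F F . F . F . F . . . → 10 faults.
4 frames: F F F F . . . F . . F F F . F . . . → 9 faults.
9 < 10: adding a frame reduced faults, as is typical.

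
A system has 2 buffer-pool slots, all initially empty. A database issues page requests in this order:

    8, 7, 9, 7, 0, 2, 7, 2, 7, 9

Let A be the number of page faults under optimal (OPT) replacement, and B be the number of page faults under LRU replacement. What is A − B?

Under OPT: F F F . F F . . . F → 6 faults.
Under LRU: F F F . F F F . . F → 7 faults.
A − B = 6 − 7 = -1.

-1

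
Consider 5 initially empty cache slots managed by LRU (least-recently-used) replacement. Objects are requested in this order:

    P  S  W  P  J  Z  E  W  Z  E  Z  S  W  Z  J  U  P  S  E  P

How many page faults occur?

P → fault, frames (P)
S → fault, frames (P S)
W → fault, frames (P S W)
P → hit
J → fault, frames (S W P J)
Z → fault, frames (S W P J Z)
E → fault, evict S, frames (W P J Z E)
W → hit
Z → hit
E → hit
Z → hit
S → fault, evict P, frames (J W E Z S)
W → hit
Z → hit
J → hit
U → fault, evict E, frames (S W Z J U)
P → fault, evict S, frames (W Z J U P)
S → fault, evict W, frames (Z J U P S)
E → fault, evict Z, frames (J U P S E)
P → hit
Page faults: 11.

11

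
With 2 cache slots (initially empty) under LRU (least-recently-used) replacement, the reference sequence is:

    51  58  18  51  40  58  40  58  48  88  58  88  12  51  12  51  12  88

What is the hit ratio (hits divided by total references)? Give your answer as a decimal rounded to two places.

51 -> fault, frames [51]
58 -> fault, frames [51, 58]
18 -> fault, evict 51, frames [58, 18]
51 -> fault, evict 58, frames [18, 51]
40 -> fault, evict 18, frames [51, 40]
58 -> fault, evict 51, frames [40, 58]
40 -> hit
58 -> hit
48 -> fault, evict 40, frames [58, 48]
88 -> fault, evict 58, frames [48, 88]
58 -> fault, evict 48, frames [88, 58]
88 -> hit
12 -> fault, evict 58, frames [88, 12]
51 -> fault, evict 88, frames [12, 51]
12 -> hit
51 -> hit
12 -> hit
88 -> fault, evict 51, frames [12, 88]
Hits: 6 of 18 references → 6/18 = 0.3333.

0.33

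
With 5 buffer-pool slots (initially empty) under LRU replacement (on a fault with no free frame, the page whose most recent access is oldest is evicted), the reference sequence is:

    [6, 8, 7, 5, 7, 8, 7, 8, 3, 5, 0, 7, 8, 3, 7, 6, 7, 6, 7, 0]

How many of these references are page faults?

7

6 -> miss, frames {6}
8 -> miss, frames {6,8}
7 -> miss, frames {6,8,7}
5 -> miss, frames {6,8,7,5}
7 -> hit
8 -> hit
7 -> hit
8 -> hit
3 -> miss, frames {6,5,7,8,3}
5 -> hit
0 -> miss, evict 6, frames {7,8,3,5,0}
7 -> hit
8 -> hit
3 -> hit
7 -> hit
6 -> miss, evict 5, frames {0,8,3,7,6}
7 -> hit
6 -> hit
7 -> hit
0 -> hit
Page faults: 7.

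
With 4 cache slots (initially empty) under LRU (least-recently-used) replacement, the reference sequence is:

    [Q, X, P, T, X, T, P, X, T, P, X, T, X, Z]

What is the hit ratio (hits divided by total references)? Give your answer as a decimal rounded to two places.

0.64

Q: miss, frames [Q]
X: miss, frames [Q, X]
P: miss, frames [Q, X, P]
T: miss, frames [Q, X, P, T]
X: hit
T: hit
P: hit
X: hit
T: hit
P: hit
X: hit
T: hit
X: hit
Z: miss, evict Q, frames [P, T, X, Z]
Hits: 9 of 14 references → 9/14 = 0.6429.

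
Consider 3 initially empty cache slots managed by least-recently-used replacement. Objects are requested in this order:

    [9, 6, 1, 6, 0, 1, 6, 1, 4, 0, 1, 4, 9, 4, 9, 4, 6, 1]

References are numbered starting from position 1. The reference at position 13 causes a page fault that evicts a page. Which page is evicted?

pos 1: 9 → fault, frames {9}
pos 2: 6 → fault, frames {9,6}
pos 3: 1 → fault, frames {9,6,1}
pos 4: 6 → hit
pos 5: 0 → fault, evict 9, frames {1,6,0}
pos 6: 1 → hit
pos 7: 6 → hit
pos 8: 1 → hit
pos 9: 4 → fault, evict 0, frames {6,1,4}
pos 10: 0 → fault, evict 6, frames {1,4,0}
pos 11: 1 → hit
pos 12: 4 → hit
pos 13: 9 → fault, evict 0, frames {1,4,9}
At position 13, page 0 is evicted.

0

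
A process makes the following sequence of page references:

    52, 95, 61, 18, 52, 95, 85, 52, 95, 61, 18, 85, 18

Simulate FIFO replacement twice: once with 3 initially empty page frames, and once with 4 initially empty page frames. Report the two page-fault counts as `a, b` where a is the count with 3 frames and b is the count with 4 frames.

3 frames: F F F F F F F . . F F . . → 9 faults.
4 frames: F F F F . . F F F F F F . → 10 faults.
10 > 9: adding a frame increased faults — Belady's anomaly.

9, 10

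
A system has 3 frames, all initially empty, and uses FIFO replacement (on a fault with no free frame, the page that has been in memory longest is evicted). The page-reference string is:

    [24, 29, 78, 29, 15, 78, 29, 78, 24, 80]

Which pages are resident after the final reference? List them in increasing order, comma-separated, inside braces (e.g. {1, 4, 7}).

{15, 24, 80}

24 → miss, frames [24]
29 → miss, frames [24, 29]
78 → miss, frames [24, 29, 78]
29 → hit
15 → miss, evict 24, frames [29, 78, 15]
78 → hit
29 → hit
78 → hit
24 → miss, evict 29, frames [78, 15, 24]
80 → miss, evict 78, frames [15, 24, 80]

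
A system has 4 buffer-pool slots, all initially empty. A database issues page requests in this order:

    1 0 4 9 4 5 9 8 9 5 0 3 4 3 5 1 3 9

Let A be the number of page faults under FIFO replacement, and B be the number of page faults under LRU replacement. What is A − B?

1

Under FIFO: F F F F . F . F . . F F F . F F . F → 12 faults.
Under LRU: F F F F . F . F . . F F F . . F . F → 11 faults.
A − B = 12 − 11 = 1.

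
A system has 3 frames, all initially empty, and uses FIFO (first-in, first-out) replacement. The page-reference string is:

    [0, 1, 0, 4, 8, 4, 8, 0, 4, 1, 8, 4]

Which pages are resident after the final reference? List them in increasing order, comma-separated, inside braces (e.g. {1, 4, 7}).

0 -> miss, frames {0}
1 -> miss, frames {0,1}
0 -> hit
4 -> miss, frames {0,1,4}
8 -> miss, evict 0, frames {1,4,8}
4 -> hit
8 -> hit
0 -> miss, evict 1, frames {4,8,0}
4 -> hit
1 -> miss, evict 4, frames {8,0,1}
8 -> hit
4 -> miss, evict 8, frames {0,1,4}

{0, 1, 4}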